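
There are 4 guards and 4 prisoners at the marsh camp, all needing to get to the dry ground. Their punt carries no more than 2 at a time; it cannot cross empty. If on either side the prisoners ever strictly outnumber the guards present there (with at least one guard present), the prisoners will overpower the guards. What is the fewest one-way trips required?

Following every safe sequence of crossings from the start, the most of the 8 that can be at the dry ground as the punt arrives there on crossings 1, 3, 5 is 2, 3, 4 respectively; the best ever achieved is 4 of 8.
From crossing 7 on, no configuration arises that was not already reachable earlier: only 11 distinct safe configurations (who is on which side, and where the punt is) can ever be reached, none of them has everyone across, and every continuation just revisits them. They are: 0 guards + 0 prisoners across (punt back at the start); 0 guards + 1 prisoner across (punt there); 0 guards + 1 prisoner across (punt back at the start); 0 guards + 2 prisoners across (punt there); 0 guards + 2 prisoners across (punt back at the start); 0 guards + 3 prisoners across (punt there); 0 guards + 3 prisoners across (punt back at the start); 0 guards + 4 prisoners across (punt there); 1 guard + 1 prisoner across (punt there); 1 guard + 1 prisoner across (punt back at the start); 2 guards + 2 prisoners across (punt there). So no valid plan exists.

impossible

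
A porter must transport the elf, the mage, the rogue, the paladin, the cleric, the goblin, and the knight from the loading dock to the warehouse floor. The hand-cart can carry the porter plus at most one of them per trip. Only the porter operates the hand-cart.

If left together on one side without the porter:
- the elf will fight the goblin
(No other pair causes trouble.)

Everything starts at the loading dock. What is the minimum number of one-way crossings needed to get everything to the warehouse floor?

Counting alone: the porter can take at most 1 across per trip to the warehouse floor, so moving all 7 needs at least 7 loaded trips out, with a return between consecutive ones — at least 13 crossings.
The plan below uses exactly 13 crossings, so it is optimal:
1. Porter goes to the warehouse floor with the elf.  [the loading dock: the cleric, the goblin, the knight, the mage, the paladin, the rogue | the warehouse floor: the elf]
2. Porter goes back to the loading dock alone.  [the loading dock: the cleric, the goblin, the knight, the mage, the paladin, the rogue | the warehouse floor: the elf]
3. Porter goes to the warehouse floor with the mage.  [the loading dock: the cleric, the goblin, the knight, the paladin, the rogue | the warehouse floor: the elf, the mage]
4. Porter goes back to the loading dock alone.  [the loading dock: the cleric, the goblin, the knight, the paladin, the rogue | the warehouse floor: the elf, the mage]
5. Porter goes to the warehouse floor with the rogue.  [the loading dock: the cleric, the goblin, the knight, the paladin | the warehouse floor: the elf, the mage, the rogue]
6. Porter goes back to the loading dock alone.  [the loading dock: the cleric, the goblin, the knight, the paladin | the warehouse floor: the elf, the mage, the rogue]
7. Porter goes to the warehouse floor with the paladin.  [the loading dock: the cleric, the goblin, the knight | the warehouse floor: the elf, the mage, the paladin, the rogue]
8. Porter goes back to the loading dock alone.  [the loading dock: the cleric, the goblin, the knight | the warehouse floor: the elf, the mage, the paladin, the rogue]
9. Porter goes to the warehouse floor with the cleric.  [the loading dock: the goblin, the knight | the warehouse floor: the cleric, the elf, the mage, the paladin, the rogue]
10. Porter goes back to the loading dock alone.  [the loading dock: the goblin, the knight | the warehouse floor: the cleric, the elf, the mage, the paladin, the rogue]
11. Porter goes to the warehouse floor with the knight.  [the loading dock: the goblin | the warehouse floor: the cleric, the elf, the knight, the mage, the paladin, the rogue]
12. Porter goes back to the loading dock alone.  [the loading dock: the goblin | the warehouse floor: the cleric, the elf, the knight, the mage, the paladin, the rogue]
13. Porter goes to the warehouse floor with the goblin.  [the loading dock: — | the warehouse floor: the cleric, the elf, the goblin, the knight, the mage, the paladin, the rogue]

13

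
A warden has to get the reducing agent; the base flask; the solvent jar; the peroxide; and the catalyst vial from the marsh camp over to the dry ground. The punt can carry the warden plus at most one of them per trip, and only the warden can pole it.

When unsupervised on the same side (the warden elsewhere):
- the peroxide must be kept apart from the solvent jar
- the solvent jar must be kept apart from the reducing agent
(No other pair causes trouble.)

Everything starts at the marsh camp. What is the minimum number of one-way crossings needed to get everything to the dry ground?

Counting alone: the warden can take at most 1 across per trip to the dry ground, so moving all 5 needs at least 5 loaded trips out, with a return between consecutive ones — at least 9 crossings.
The safety rule pushes this higher. Following every safe sequence of crossings, the most of the 5 that can be at the dry ground as the punt arrives there on crossing 9 is 4 — never all 5.
So no plan with fewer than 11 crossings exists, and this one achieves 11:
1. Warden goes to the dry ground with the solvent jar.
2. Warden goes back to the marsh camp alone.
3. Warden goes to the dry ground with the reducing agent.
4. Warden goes back to the marsh camp with the solvent jar.
5. Warden goes to the dry ground with the peroxide.
6. Warden goes back to the marsh camp alone.
7. Warden goes to the dry ground with the base flask.
8. Warden goes back to the marsh camp alone.
9. Warden goes to the dry ground with the catalyst vial.
10. Warden goes back to the marsh camp alone.
11. Warden goes to the dry ground with the solvent jar.

11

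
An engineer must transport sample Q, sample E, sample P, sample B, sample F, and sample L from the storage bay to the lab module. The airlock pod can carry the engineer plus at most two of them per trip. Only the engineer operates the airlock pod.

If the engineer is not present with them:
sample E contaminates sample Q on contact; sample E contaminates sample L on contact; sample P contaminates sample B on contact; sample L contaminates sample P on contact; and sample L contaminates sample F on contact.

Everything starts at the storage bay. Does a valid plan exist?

No

Whatever the first load, the items left behind include a forbidden pair without the engineer. No opening move is safe, so no plan exists.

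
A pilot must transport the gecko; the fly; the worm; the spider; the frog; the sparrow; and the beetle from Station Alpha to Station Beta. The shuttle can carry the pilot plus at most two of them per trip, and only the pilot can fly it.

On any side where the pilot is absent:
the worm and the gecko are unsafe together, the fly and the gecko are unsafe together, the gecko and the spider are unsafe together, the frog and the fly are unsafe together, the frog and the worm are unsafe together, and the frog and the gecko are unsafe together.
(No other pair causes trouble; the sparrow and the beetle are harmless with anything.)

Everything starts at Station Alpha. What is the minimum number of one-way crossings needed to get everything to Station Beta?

Counting alone: the pilot can take at most 2 across per trip to Station Beta, so moving all 7 needs at least 4 loaded trips out, with a return between consecutive ones — at least 7 crossings.
The safety rule pushes this higher. Following every safe sequence of crossings, the most of the 7 that can be at Station Beta as the shuttle arrives there on crossings 7, 9 is 5, 6 respectively — never all 7.
So no plan with fewer than 11 crossings exists, and this one achieves 11:
1. Pilot goes to Station Beta with the frog and the gecko.
2. Pilot goes back to Station Alpha with the gecko.
3. Pilot goes to Station Beta with the gecko and the spider.
4. Pilot goes back to Station Alpha with the gecko.
5. Pilot goes to Station Beta with the gecko and the sparrow.
6. Pilot goes back to Station Alpha with the gecko.
7. Pilot goes to Station Beta with the beetle and the gecko.
8. Pilot goes back to Station Alpha with the gecko.
9. Pilot goes to Station Beta with the fly and the worm.
10. Pilot goes back to Station Alpha with the frog.
11. Pilot goes to Station Beta with the frog and the gecko.

11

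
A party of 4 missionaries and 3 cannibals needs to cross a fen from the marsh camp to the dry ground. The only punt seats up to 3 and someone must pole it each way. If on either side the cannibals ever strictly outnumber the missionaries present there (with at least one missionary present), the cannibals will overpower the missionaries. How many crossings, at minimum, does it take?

5

Counting alone: each trip to the dry ground takes at most 3 across and each return brings at least 1 back, so after t trips out (and t−1 returns) at most 3t − (t−1) of the 7 are across; that first reaches 7 at t = 3, so at least 5 crossings are needed.
The plan below uses exactly 5 crossings, so it is optimal:
1. 3 cannibals → the dry ground.  (the marsh camp: 4M 0C; the dry ground: 0M 3C)
2. 1 cannibal ← the marsh camp.  (the marsh camp: 4M 1C; the dry ground: 0M 2C)
3. 3 missionaries → the dry ground.  (the marsh camp: 1M 1C; the dry ground: 3M 2C)
4. 1 missionary ← the marsh camp.  (the marsh camp: 2M 1C; the dry ground: 2M 2C)
5. 2 missionaries and 1 cannibal → the dry ground.  (the marsh camp: 0M 0C; the dry ground: 4M 3C)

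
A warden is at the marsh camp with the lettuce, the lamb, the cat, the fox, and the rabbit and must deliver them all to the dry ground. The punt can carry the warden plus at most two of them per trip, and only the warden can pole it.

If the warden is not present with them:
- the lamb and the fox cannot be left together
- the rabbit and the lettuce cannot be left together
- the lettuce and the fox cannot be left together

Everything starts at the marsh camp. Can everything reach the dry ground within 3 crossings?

No

Counting alone: the warden can take at most 2 across per trip to the dry ground, so moving all 5 needs at least 3 loaded trips out, with a return between consecutive ones — at least 5 crossings.
Since 3 < 5, 3 crossings cannot be enough. (The shortest complete plan in fact takes 5:)
1. Warden goes to the dry ground with the lamb and the lettuce.  [the marsh camp: the cat, the fox, the rabbit | the dry ground: the lamb, the lettuce]
2. Warden goes back to the marsh camp alone.  [the marsh camp: the cat, the fox, the rabbit | the dry ground: the lamb, the lettuce]
3. Warden goes to the dry ground with the cat.  [the marsh camp: the fox, the rabbit | the dry ground: the cat, the lamb, the lettuce]
4. Warden goes back to the marsh camp alone.  [the marsh camp: the fox, the rabbit | the dry ground: the cat, the lamb, the lettuce]
5. Warden goes to the dry ground with the fox and the rabbit.  [the marsh camp: — | the dry ground: the cat, the fox, the lamb, the lettuce, the rabbit]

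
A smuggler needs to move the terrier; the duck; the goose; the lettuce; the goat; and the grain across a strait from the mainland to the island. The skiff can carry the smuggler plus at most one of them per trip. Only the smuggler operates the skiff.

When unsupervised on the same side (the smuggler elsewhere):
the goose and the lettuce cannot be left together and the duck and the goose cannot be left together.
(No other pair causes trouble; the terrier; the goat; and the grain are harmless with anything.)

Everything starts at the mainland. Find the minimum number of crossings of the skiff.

Counting alone: the smuggler can take at most 1 across per trip to the island, so moving all 6 needs at least 6 loaded trips out, with a return between consecutive ones — at least 11 crossings.
The safety rule pushes this higher. Following every safe sequence of crossings, the most of the 6 that can be at the island as the skiff arrives there on crossing 11 is 5 — never all 6.
So no plan with fewer than 13 crossings exists, and this one achieves 13:
1. Smuggler goes to the island with the goose.
2. Smuggler goes back to the mainland alone.
3. Smuggler goes to the island with the terrier.
4. Smuggler goes back to the mainland alone.
5. Smuggler goes to the island with the duck.
6. Smuggler goes back to the mainland with the goose.
7. Smuggler goes to the island with the lettuce.
8. Smuggler goes back to the mainland alone.
9. Smuggler goes to the island with the goat.
10. Smuggler goes back to the mainland alone.
11. Smuggler goes to the island with the grain.
12. Smuggler goes back to the mainland alone.
13. Smuggler goes to the island with the goose.

13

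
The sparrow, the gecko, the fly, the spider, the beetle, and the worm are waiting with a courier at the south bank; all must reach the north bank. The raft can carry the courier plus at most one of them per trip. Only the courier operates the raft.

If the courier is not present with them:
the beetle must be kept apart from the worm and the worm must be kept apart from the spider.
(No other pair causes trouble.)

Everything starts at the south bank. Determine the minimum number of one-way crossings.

Counting alone: the courier can take at most 1 across per trip to the north bank, so moving all 6 needs at least 6 loaded trips out, with a return between consecutive ones — at least 11 crossings.
The safety rule pushes this higher. Following every safe sequence of crossings, the most of the 6 that can be at the north bank as the raft arrives there on crossing 11 is 5 — never all 6.
So no plan with fewer than 13 crossings exists, and this one achieves 13:
1. Courier goes to the north bank with the worm.
2. Courier goes back to the south bank alone.
3. Courier goes to the north bank with the sparrow.
4. Courier goes back to the south bank alone.
5. Courier goes to the north bank with the gecko.
6. Courier goes back to the south bank alone.
7. Courier goes to the north bank with the fly.
8. Courier goes back to the south bank alone.
9. Courier goes to the north bank with the spider.
10. Courier goes back to the south bank with the worm.
11. Courier goes to the north bank with the beetle.
12. Courier goes back to the south bank alone.
13. Courier goes to the north bank with the worm.

13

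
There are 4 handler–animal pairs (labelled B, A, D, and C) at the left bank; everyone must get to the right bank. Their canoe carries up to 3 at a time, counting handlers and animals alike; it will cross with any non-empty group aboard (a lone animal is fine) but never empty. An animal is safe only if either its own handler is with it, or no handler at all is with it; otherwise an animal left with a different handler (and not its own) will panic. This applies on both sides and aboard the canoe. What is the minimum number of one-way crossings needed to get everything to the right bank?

9

Counting alone: each trip to the right bank takes at most 3 across and each return brings at least 1 back, so after t trips out (and t−1 returns) at most 3t − (t−1) of the 8 are across; that first reaches 8 at t = 4, so at least 7 crossings are needed.
The safety rule pushes this higher. Following every safe sequence of crossings, the most of the 8 that can be at the right bank as the canoe arrives there on crossing 7 is 7 — never all 8.
So no plan with fewer than 9 crossings exists, and this one achieves 9:
1. animal B and handler B cross → the right bank.
2. handler B crosses ← the left bank.
3. animal A, handler A, and handler B cross → the right bank.
4. animal B and handler B cross ← the left bank.
5. handler B, handler C, and handler D cross → the right bank.
6. animal A crosses ← the left bank.
7. animal A and animal B cross → the right bank.
8. animal B crosses ← the left bank.
9. animal B, animal C, and animal D cross → the right bank.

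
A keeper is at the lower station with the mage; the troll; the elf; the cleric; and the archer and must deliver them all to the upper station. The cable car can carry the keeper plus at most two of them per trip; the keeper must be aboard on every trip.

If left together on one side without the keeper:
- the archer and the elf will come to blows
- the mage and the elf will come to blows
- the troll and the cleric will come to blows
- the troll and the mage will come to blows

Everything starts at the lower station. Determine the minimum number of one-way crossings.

Counting alone: the keeper can take at most 2 across per trip to the upper station, so moving all 5 needs at least 3 loaded trips out, with a return between consecutive ones — at least 5 crossings.
The safety rule pushes this higher. Following every safe sequence of crossings, the most of the 5 that can be at the upper station as the cable car arrives there on crossing 5 is 4 — never all 5.
So no plan with fewer than 7 crossings exists, and this one achieves 7:
1. Keeper goes to the upper station with the elf and the troll.
2. Keeper goes back to the lower station alone.
3. Keeper goes to the upper station with the mage.
4. Keeper goes back to the lower station with the elf and the troll.
5. Keeper goes to the upper station with the archer and the cleric.
6. Keeper goes back to the lower station alone.
7. Keeper goes to the upper station with the elf and the troll.

7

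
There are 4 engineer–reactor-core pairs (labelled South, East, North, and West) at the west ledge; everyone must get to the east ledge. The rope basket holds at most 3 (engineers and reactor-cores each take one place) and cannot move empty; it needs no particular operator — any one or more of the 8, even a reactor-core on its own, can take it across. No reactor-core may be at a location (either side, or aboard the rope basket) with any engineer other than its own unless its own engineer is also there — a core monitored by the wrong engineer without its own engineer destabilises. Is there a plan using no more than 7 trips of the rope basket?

Counting alone: each trip to the east ledge takes at most 3 across and each return brings at least 1 back, so after t trips out (and t−1 returns) at most 3t − (t−1) of the 8 are across; that first reaches 8 at t = 4, so at least 7 crossings are needed.
The safety rule pushes this higher. Following every safe sequence of crossings, the most of the 8 that can be at the east ledge as the rope basket arrives there on crossing 7 is 7 — never all 8.
So the move cannot be finished within 7 crossings. (The shortest complete plan takes 9:)
1. engineer South and reactor-core South cross → the east ledge.
2. engineer South crosses ← the west ledge.
3. engineer East, engineer South, and reactor-core East cross → the east ledge.
4. engineer South and reactor-core South cross ← the west ledge.
5. engineer North, engineer South, and engineer West cross → the east ledge.
6. reactor-core East crosses ← the west ledge.
7. reactor-core East and reactor-core South cross → the east ledge.
8. reactor-core South crosses ← the west ledge.
9. reactor-core North, reactor-core South, and reactor-core West cross → the east ledge.

No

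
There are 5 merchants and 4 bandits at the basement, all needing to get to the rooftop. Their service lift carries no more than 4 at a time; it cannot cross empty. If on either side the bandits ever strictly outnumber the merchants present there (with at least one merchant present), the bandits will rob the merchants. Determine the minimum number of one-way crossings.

5

Counting alone: each trip to the rooftop takes at most 4 across and each return brings at least 1 back, so after t trips out (and t−1 returns) at most 4t − (t−1) of the 9 are across; that first reaches 9 at t = 3, so at least 5 crossings are needed.
The plan below uses exactly 5 crossings, so it is optimal:
1. 3 bandits → the rooftop.  (the basement: 5M 1B; the rooftop: 0M 3B)
2. 1 bandit ← the basement.  (the basement: 5M 2B; the rooftop: 0M 2B)
3. 3 merchants and 1 bandit → the rooftop.  (the basement: 2M 1B; the rooftop: 3M 3B)
4. 1 bandit ← the basement.  (the basement: 2M 2B; the rooftop: 3M 2B)
5. 2 merchants and 2 bandits → the rooftop.  (the basement: 0M 0B; the rooftop: 5M 4B)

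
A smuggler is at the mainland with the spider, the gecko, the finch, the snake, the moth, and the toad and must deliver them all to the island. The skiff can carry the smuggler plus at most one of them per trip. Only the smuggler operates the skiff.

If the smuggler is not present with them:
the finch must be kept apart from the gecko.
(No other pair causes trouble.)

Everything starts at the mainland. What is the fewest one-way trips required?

Counting alone: the smuggler can take at most 1 across per trip to the island, so moving all 6 needs at least 6 loaded trips out, with a return between consecutive ones — at least 11 crossings.
The plan below uses exactly 11 crossings, so it is optimal:
1. Smuggler goes to the island with the gecko.  [the mainland: the finch, the moth, the snake, the spider, the toad | the island: the gecko]
2. Smuggler goes back to the mainland alone.  [the mainland: the finch, the moth, the snake, the spider, the toad | the island: the gecko]
3. Smuggler goes to the island with the spider.  [the mainland: the finch, the moth, the snake, the toad | the island: the gecko, the spider]
4. Smuggler goes back to the mainland alone.  [the mainland: the finch, the moth, the snake, the toad | the island: the gecko, the spider]
5. Smuggler goes to the island with the snake.  [the mainland: the finch, the moth, the toad | the island: the gecko, the snake, the spider]
6. Smuggler goes back to the mainland alone.  [the mainland: the finch, the moth, the toad | the island: the gecko, the snake, the spider]
7. Smuggler goes to the island with the moth.  [the mainland: the finch, the toad | the island: the gecko, the moth, the snake, the spider]
8. Smuggler goes back to the mainland alone.  [the mainland: the finch, the toad | the island: the gecko, the moth, the snake, the spider]
9. Smuggler goes to the island with the toad.  [the mainland: the finch | the island: the gecko, the moth, the snake, the spider, the toad]
10. Smuggler goes back to the mainland alone.  [the mainland: the finch | the island: the gecko, the moth, the snake, the spider, the toad]
11. Smuggler goes to the island with the finch.  [the mainland: — | the island: the finch, the gecko, the moth, the snake, the spider, the toad]

11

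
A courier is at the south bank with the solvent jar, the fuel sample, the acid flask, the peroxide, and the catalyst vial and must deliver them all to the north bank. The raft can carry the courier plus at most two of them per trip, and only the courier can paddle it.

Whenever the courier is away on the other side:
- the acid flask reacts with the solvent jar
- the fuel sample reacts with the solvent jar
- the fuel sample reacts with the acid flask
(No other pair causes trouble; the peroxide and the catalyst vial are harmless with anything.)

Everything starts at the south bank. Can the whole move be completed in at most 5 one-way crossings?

Counting alone: the courier can take at most 2 across per trip to the north bank, so moving all 5 needs at least 3 loaded trips out, with a return between consecutive ones — at least 5 crossings.
The safety rule pushes this higher. Following every safe sequence of crossings, the most of the 5 that can be at the north bank as the raft arrives there on crossing 5 is 4 — never all 5.
So the move cannot be finished within 5 crossings. (The shortest complete plan takes 7:)
1. Courier goes to the north bank with the fuel sample and the solvent jar.  [the south bank: the acid flask, the catalyst vial, the peroxide | the north bank: the fuel sample, the solvent jar]
2. Courier goes back to the south bank with the solvent jar.  [the south bank: the acid flask, the catalyst vial, the peroxide, the solvent jar | the north bank: the fuel sample]
3. Courier goes to the north bank with the peroxide and the solvent jar.  [the south bank: the acid flask, the catalyst vial | the north bank: the fuel sample, the peroxide, the solvent jar]
4. Courier goes back to the south bank with the solvent jar.  [the south bank: the acid flask, the catalyst vial, the solvent jar | the north bank: the fuel sample, the peroxide]
5. Courier goes to the north bank with the catalyst vial and the solvent jar.  [the south bank: the acid flask | the north bank: the catalyst vial, the fuel sample, the peroxide, the solvent jar]
6. Courier goes back to the south bank with the solvent jar.  [the south bank: the acid flask, the solvent jar | the north bank: the catalyst vial, the fuel sample, the peroxide]
7. Courier goes to the north bank with the acid flask and the solvent jar.  [the south bank: — | the north bank: the acid flask, the catalyst vial, the fuel sample, the peroxide, the solvent jar]

No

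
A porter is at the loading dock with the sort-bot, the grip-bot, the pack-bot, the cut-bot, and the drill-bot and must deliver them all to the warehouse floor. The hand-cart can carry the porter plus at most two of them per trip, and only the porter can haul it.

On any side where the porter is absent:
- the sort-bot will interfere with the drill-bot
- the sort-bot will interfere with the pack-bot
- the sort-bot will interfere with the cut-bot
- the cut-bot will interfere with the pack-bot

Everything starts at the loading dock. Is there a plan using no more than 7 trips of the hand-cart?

Yes

Yes — this plan uses 7 crossings (≤ 7):
1. Porter goes to the warehouse floor with the pack-bot and the sort-bot.
2. Porter goes back to the loading dock with the sort-bot.
3. Porter goes to the warehouse floor with the grip-bot and the sort-bot.
4. Porter goes back to the loading dock with the sort-bot.
5. Porter goes to the warehouse floor with the drill-bot and the sort-bot.
6. Porter goes back to the loading dock with the sort-bot.
7. Porter goes to the warehouse floor with the cut-bot and the sort-bot.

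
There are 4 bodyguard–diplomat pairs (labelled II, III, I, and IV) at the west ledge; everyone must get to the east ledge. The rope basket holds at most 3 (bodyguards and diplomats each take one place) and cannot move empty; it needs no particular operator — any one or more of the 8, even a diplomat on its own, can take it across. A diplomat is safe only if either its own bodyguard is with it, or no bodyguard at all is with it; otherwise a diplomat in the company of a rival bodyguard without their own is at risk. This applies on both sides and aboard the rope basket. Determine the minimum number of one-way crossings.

Counting alone: each trip to the east ledge takes at most 3 across and each return brings at least 1 back, so after t trips out (and t−1 returns) at most 3t − (t−1) of the 8 are across; that first reaches 8 at t = 4, so at least 7 crossings are needed.
The safety rule pushes this higher. Following every safe sequence of crossings, the most of the 8 that can be at the east ledge as the rope basket arrives there on crossing 7 is 7 — never all 8.
So no plan with fewer than 9 crossings exists, and this one achieves 9:
1. bodyguard II and diplomat II cross → the east ledge.
2. bodyguard II crosses ← the west ledge.
3. bodyguard II, bodyguard III, and diplomat III cross → the east ledge.
4. bodyguard II and diplomat II cross ← the west ledge.
5. bodyguard I, bodyguard II, and bodyguard IV cross → the east ledge.
6. diplomat III crosses ← the west ledge.
7. diplomat II and diplomat III cross → the east ledge.
8. diplomat II crosses ← the west ledge.
9. diplomat I, diplomat II, and diplomat IV cross → the east ledge.

9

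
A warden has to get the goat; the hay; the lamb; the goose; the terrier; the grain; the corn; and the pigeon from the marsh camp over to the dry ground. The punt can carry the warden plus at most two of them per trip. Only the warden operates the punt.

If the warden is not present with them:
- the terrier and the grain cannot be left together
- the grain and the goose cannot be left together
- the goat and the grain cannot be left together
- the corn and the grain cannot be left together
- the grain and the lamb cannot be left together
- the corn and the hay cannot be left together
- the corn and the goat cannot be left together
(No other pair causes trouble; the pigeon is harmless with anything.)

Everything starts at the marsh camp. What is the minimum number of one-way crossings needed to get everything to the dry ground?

13

Counting alone: the warden can take at most 2 across per trip to the dry ground, so moving all 8 needs at least 4 loaded trips out, with a return between consecutive ones — at least 7 crossings.
The safety rule pushes this higher. Following every safe sequence of crossings, the most of the 8 that can be at the dry ground as the punt arrives there on crossings 7, 9, 11 is 5, 6, 7 respectively — never all 8.
So no plan with fewer than 13 crossings exists, and this one achieves 13:
1. Warden goes to the dry ground with the corn and the grain.  [the marsh camp: the goat, the goose, the hay, the lamb, the pigeon, the terrier | the dry ground: the corn, the grain]
2. Warden goes back to the marsh camp with the grain.  [the marsh camp: the goat, the goose, the grain, the hay, the lamb, the pigeon, the terrier | the dry ground: the corn]
3. Warden goes to the dry ground with the grain and the hay.  [the marsh camp: the goat, the goose, the lamb, the pigeon, the terrier | the dry ground: the corn, the grain, the hay]
4. Warden goes back to the marsh camp with the corn.  [the marsh camp: the corn, the goat, the goose, the lamb, the pigeon, the terrier | the dry ground: the grain, the hay]
5. Warden goes to the dry ground with the goat and the lamb.  [the marsh camp: the corn, the goose, the pigeon, the terrier | the dry ground: the goat, the grain, the hay, the lamb]
6. Warden goes back to the marsh camp with the grain.  [the marsh camp: the corn, the goose, the grain, the pigeon, the terrier | the dry ground: the goat, the hay, the lamb]
7. Warden goes to the dry ground with the goose and the grain.  [the marsh camp: the corn, the pigeon, the terrier | the dry ground: the goat, the goose, the grain, the hay, the lamb]
8. Warden goes back to the marsh camp with the grain.  [the marsh camp: the corn, the grain, the pigeon, the terrier | the dry ground: the goat, the goose, the hay, the lamb]
9. Warden goes to the dry ground with the grain and the terrier.  [the marsh camp: the corn, the pigeon | the dry ground: the goat, the goose, the grain, the hay, the lamb, the terrier]
10. Warden goes back to the marsh camp with the grain.  [the marsh camp: the corn, the grain, the pigeon | the dry ground: the goat, the goose, the hay, the lamb, the terrier]
11. Warden goes to the dry ground with the grain and the pigeon.  [the marsh camp: the corn | the dry ground: the goat, the goose, the grain, the hay, the lamb, the pigeon, the terrier]
12. Warden goes back to the marsh camp with the grain.  [the marsh camp: the corn, the grain | the dry ground: the goat, the goose, the hay, the lamb, the pigeon, the terrier]
13. Warden goes to the dry ground with the corn and the grain.  [the marsh camp: — | the dry ground: the corn, the goat, the goose, the grain, the hay, the lamb, the pigeon, the terrier]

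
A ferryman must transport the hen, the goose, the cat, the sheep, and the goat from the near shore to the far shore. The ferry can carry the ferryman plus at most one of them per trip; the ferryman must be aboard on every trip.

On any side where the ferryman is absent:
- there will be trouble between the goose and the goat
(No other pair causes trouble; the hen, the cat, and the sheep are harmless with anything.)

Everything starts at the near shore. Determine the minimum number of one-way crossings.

Counting alone: the ferryman can take at most 1 across per trip to the far shore, so moving all 5 needs at least 5 loaded trips out, with a return between consecutive ones — at least 9 crossings.
The plan below uses exactly 9 crossings, so it is optimal:
1. Ferryman goes to the far shore with the goose.
2. Ferryman goes back to the near shore alone.
3. Ferryman goes to the far shore with the hen.
4. Ferryman goes back to the near shore alone.
5. Ferryman goes to the far shore with the cat.
6. Ferryman goes back to the near shore alone.
7. Ferryman goes to the far shore with the sheep.
8. Ferryman goes back to the near shore alone.
9. Ferryman goes to the far shore with the goat.

9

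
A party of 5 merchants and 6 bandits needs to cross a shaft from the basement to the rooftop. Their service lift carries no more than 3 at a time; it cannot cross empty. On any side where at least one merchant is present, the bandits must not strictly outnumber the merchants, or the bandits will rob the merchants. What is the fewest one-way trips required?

impossible

The bandits already outnumber the merchants at the basement before anyone moves, so the starting position itself is disallowed.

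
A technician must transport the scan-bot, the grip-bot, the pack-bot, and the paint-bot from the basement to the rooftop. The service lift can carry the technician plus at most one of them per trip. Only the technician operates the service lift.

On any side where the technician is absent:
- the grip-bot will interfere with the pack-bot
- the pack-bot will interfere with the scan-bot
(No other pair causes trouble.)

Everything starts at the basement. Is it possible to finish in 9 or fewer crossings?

Yes — this plan uses 9 crossings (≤ 9):
1. Technician goes to the rooftop with the pack-bot.  [the basement: the grip-bot, the paint-bot, the scan-bot | the rooftop: the pack-bot]
2. Technician goes back to the basement alone.  [the basement: the grip-bot, the paint-bot, the scan-bot | the rooftop: the pack-bot]
3. Technician goes to the rooftop with the scan-bot.  [the basement: the grip-bot, the paint-bot | the rooftop: the pack-bot, the scan-bot]
4. Technician goes back to the basement with the pack-bot.  [the basement: the grip-bot, the pack-bot, the paint-bot | the rooftop: the scan-bot]
5. Technician goes to the rooftop with the grip-bot.  [the basement: the pack-bot, the paint-bot | the rooftop: the grip-bot, the scan-bot]
6. Technician goes back to the basement alone.  [the basement: the pack-bot, the paint-bot | the rooftop: the grip-bot, the scan-bot]
7. Technician goes to the rooftop with the paint-bot.  [the basement: the pack-bot | the rooftop: the grip-bot, the paint-bot, the scan-bot]
8. Technician goes back to the basement alone.  [the basement: the pack-bot | the rooftop: the grip-bot, the paint-bot, the scan-bot]
9. Technician goes to the rooftop with the pack-bot.  [the basement: — | the rooftop: the grip-bot, the pack-bot, the paint-bot, the scan-bot]

Yes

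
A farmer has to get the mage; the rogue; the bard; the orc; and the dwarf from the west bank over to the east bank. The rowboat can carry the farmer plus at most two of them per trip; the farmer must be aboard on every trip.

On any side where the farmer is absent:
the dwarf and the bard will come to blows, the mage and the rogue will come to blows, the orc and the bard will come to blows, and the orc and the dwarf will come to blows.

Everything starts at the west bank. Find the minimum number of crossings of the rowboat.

impossible

Whatever the first load, the items left behind include a forbidden pair without the farmer. No opening move is safe, so no plan exists.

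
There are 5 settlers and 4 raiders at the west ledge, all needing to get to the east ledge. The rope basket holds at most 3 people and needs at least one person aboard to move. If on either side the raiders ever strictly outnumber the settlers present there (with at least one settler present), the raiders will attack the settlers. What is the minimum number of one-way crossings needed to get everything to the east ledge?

7

Counting alone: each trip to the east ledge takes at most 3 across and each return brings at least 1 back, so after t trips out (and t−1 returns) at most 3t − (t−1) of the 9 are across; that first reaches 9 at t = 4, so at least 7 crossings are needed.
The plan below uses exactly 7 crossings, so it is optimal:
1. 3 raiders → the east ledge.  (the west ledge: 5S 1R; the east ledge: 0S 3R)
2. 1 raider ← the west ledge.  (the west ledge: 5S 2R; the east ledge: 0S 2R)
3. 3 settlers → the east ledge.  (the west ledge: 2S 2R; the east ledge: 3S 2R)
4. 1 settler ← the west ledge.  (the west ledge: 3S 2R; the east ledge: 2S 2R)
5. 2 settlers and 1 raider → the east ledge.  (the west ledge: 1S 1R; the east ledge: 4S 3R)
6. 1 settler ← the west ledge.  (the west ledge: 2S 1R; the east ledge: 3S 3R)
7. 2 settlers and 1 raider → the east ledge.  (the west ledge: 0S 0R; the east ledge: 5S 4R)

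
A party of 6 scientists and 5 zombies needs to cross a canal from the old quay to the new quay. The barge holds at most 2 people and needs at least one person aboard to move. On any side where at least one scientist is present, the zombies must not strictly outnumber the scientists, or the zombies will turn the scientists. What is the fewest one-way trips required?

Counting alone: each trip to the new quay takes at most 2 across and each return brings at least 1 back, so after t trips out (and t−1 returns) at most 2t − (t−1) of the 11 are across; that first reaches 11 at t = 10, so at least 19 crossings are needed.
The plan below uses exactly 19 crossings, so it is optimal:
1. 2 zombies → the new quay.  (the old quay: 6S 3Z; the new quay: 0S 2Z)
2. 1 zombie ← the old quay.  (the old quay: 6S 4Z; the new quay: 0S 1Z)
3. 2 zombies → the new quay.  (the old quay: 6S 2Z; the new quay: 0S 3Z)
4. 1 zombie ← the old quay.  (the old quay: 6S 3Z; the new quay: 0S 2Z)
5. 2 scientists → the new quay.  (the old quay: 4S 3Z; the new quay: 2S 2Z)
6. 1 zombie ← the old quay.  (the old quay: 4S 4Z; the new quay: 2S 1Z)
7. 1 scientist and 1 zombie → the new quay.  (the old quay: 3S 3Z; the new quay: 3S 2Z)
8. 1 scientist ← the old quay.  (the old quay: 4S 3Z; the new quay: 2S 2Z)
9. 1 scientist and 1 zombie → the new quay.  (the old quay: 3S 2Z; the new quay: 3S 3Z)
10. 1 zombie ← the old quay.  (the old quay: 3S 3Z; the new quay: 3S 2Z)
11. 1 scientist and 1 zombie → the new quay.  (the old quay: 2S 2Z; the new quay: 4S 3Z)
12. 1 scientist ← the old quay.  (the old quay: 3S 2Z; the new quay: 3S 3Z)
13. 1 scientist and 1 zombie → the new quay.  (the old quay: 2S 1Z; the new quay: 4S 4Z)
14. 1 zombie ← the old quay.  (the old quay: 2S 2Z; the new quay: 4S 3Z)
15. 1 scientist and 1 zombie → the new quay.  (the old quay: 1S 1Z; the new quay: 5S 4Z)
16. 1 scientist ← the old quay.  (the old quay: 2S 1Z; the new quay: 4S 4Z)
17. 1 scientist and 1 zombie → the new quay.  (the old quay: 1S 0Z; the new quay: 5S 5Z)
18. 1 zombie ← the old quay.  (the old quay: 1S 1Z; the new quay: 5S 4Z)
19. 1 scientist and 1 zombie → the new quay.  (the old quay: 0S 0Z; the new quay: 6S 5Z)

19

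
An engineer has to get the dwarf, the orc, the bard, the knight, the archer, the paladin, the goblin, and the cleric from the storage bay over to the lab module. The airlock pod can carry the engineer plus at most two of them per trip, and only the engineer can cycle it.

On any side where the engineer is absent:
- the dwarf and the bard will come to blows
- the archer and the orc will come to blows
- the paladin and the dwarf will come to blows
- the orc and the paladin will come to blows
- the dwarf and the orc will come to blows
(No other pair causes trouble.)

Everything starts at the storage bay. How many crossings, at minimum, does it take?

Counting alone: the engineer can take at most 2 across per trip to the lab module, so moving all 8 needs at least 4 loaded trips out, with a return between consecutive ones — at least 7 crossings.
The safety rule pushes this higher. Following every safe sequence of crossings, the most of the 8 that can be at the lab module as the airlock pod arrives there on crossings 7, 9, 11 is 5, 6, 7 respectively — never all 8.
So no plan with fewer than 13 crossings exists, and this one achieves 13:
1. Engineer goes to the lab module with the dwarf and the orc.  [the storage bay: the archer, the bard, the cleric, the goblin, the knight, the paladin | the lab module: the dwarf, the orc]
2. Engineer goes back to the storage bay with the dwarf.  [the storage bay: the archer, the bard, the cleric, the dwarf, the goblin, the knight, the paladin | the lab module: the orc]
3. Engineer goes to the lab module with the bard and the dwarf.  [the storage bay: the archer, the cleric, the goblin, the knight, the paladin | the lab module: the bard, the dwarf, the orc]
4. Engineer goes back to the storage bay with the dwarf.  [the storage bay: the archer, the cleric, the dwarf, the goblin, the knight, the paladin | the lab module: the bard, the orc]
5. Engineer goes to the lab module with the dwarf and the knight.  [the storage bay: the archer, the cleric, the goblin, the paladin | the lab module: the bard, the dwarf, the knight, the orc]
6. Engineer goes back to the storage bay with the dwarf.  [the storage bay: the archer, the cleric, the dwarf, the goblin, the paladin | the lab module: the bard, the knight, the orc]
7. Engineer goes to the lab module with the dwarf and the goblin.  [the storage bay: the archer, the cleric, the paladin | the lab module: the bard, the dwarf, the goblin, the knight, the orc]
8. Engineer goes back to the storage bay with the dwarf.  [the storage bay: the archer, the cleric, the dwarf, the paladin | the lab module: the bard, the goblin, the knight, the orc]
9. Engineer goes to the lab module with the cleric and the dwarf.  [the storage bay: the archer, the paladin | the lab module: the bard, the cleric, the dwarf, the goblin, the knight, the orc]
10. Engineer goes back to the storage bay with the dwarf.  [the storage bay: the archer, the dwarf, the paladin | the lab module: the bard, the cleric, the goblin, the knight, the orc]
11. Engineer goes to the lab module with the archer and the paladin.  [the storage bay: the dwarf | the lab module: the archer, the bard, the cleric, the goblin, the knight, the orc, the paladin]
12. Engineer goes back to the storage bay with the orc.  [the storage bay: the dwarf, the orc | the lab module: the archer, the bard, the cleric, the goblin, the knight, the paladin]
13. Engineer goes to the lab module with the dwarf and the orc.  [the storage bay: — | the lab module: the archer, the bard, the cleric, the dwarf, the goblin, the knight, the orc, the paladin]

13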